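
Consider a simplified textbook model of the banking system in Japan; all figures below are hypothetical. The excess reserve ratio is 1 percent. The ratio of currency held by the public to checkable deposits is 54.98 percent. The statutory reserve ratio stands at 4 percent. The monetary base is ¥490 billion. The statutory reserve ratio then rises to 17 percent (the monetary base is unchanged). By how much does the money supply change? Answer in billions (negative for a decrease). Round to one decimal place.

Initially m₁ = (1 + 0.5498) / (0.04 + 0.01 + 0.5498) ≈ 2.58386, so M₁ = 2.58386 × 490 = 1266.0914 billion.
After the change m₂ = (1 + 0.5498) / (0.17 + 0.01 + 0.5498) ≈ 2.12360, so M₂ = 2.12360 × 490 = 1040.564 billion.
ΔM = M₂ − M₁ = 1040.564 − 1266.0914 = -225.5274 billion.

-225.5 billion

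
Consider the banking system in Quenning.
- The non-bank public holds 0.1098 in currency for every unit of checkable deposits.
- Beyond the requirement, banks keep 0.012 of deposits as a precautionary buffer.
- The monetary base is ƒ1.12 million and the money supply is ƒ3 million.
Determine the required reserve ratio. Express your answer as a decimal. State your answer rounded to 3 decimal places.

Using m = M/MB = 3/1.12 ≈ 2.678571. Since m = (1 + c)/(c + rr + e), the denominator satisfies c + rr + e = (1 + c)/m = (1 + 0.1098) / 2.678571 ≈ 0.414325.
With c = 0.1098 and e = 0.012, the required reserve ratio is 0.414325 − 0.1098 − 0.012 = 0.292525.

0.293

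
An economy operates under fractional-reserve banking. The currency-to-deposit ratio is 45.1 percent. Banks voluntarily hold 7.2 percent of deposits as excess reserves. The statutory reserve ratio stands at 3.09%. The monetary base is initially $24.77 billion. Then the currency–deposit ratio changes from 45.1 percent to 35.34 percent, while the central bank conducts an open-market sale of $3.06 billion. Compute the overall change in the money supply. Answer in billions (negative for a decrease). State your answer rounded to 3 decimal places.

-0.495 billion

Before: m₁ = (1 + 0.451) / (0.0309 + 0.072 + 0.451) ≈ 2.619606, MB₁ = 24.77, so M₁ = 2.619606 × 24.77 ≈ 64.8876 billion.
After: m₂ = (1 + 0.3534) / (0.0309 + 0.072 + 0.3534) ≈ 2.966031, MB₂ = 24.77 − 3.06 = 21.71, so M₂ = 2.966031 × 21.71 ≈ 64.3925 billion.
ΔM = M₂ − M₁ = 64.3925 − 64.8876 = -0.4951 billion.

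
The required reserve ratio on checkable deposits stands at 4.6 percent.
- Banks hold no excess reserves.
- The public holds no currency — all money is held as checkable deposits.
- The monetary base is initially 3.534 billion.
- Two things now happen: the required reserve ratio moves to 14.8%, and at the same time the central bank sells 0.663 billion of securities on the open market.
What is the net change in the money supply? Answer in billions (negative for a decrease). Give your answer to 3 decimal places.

Before: m₁ = 1 / (0.046) ≈ 21.73913, MB₁ = 3.534, so M₁ = 21.73913 × 3.534 ≈ 76.8261 billion.
After: m₂ = 1 / (0.148) ≈ 6.75676, MB₂ = 3.534 − 0.663 = 2.871, so M₂ = 6.75676 × 2.871 ≈ 19.3987 billion.
ΔM = M₂ − M₁ = 19.3987 − 76.8261 = -57.4274 billion.

-57.427 billion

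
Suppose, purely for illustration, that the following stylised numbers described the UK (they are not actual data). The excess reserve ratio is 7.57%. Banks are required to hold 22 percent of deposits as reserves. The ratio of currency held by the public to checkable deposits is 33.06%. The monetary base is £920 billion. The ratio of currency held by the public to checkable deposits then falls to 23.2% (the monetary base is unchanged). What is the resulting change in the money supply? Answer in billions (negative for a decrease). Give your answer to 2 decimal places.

Initially m₁ = (1 + 0.3306) / (0.22 + 0.0757 + 0.3306) ≈ 2.124541, so M₁ = 2.124541 × 920 ≈ 1954.5777 billion.
After the change m₂ = (1 + 0.232) / (0.22 + 0.0757 + 0.232) ≈ 2.334660, so M₂ = 2.334660 × 920 = 2147.8872 billion.
ΔM = M₂ − M₁ = 2147.8872 − 1954.5777 = 193.3095 billion.

£193.31 billion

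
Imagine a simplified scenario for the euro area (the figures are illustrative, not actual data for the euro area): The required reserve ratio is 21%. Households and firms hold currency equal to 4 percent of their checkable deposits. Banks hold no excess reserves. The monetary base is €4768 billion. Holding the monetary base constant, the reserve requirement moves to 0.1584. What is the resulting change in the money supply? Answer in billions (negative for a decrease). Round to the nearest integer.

Initially m₁ = (1 + 0.04) / (0.21 + 0.04) = 4.16, so M₁ = 4.16 × 4768 = 19834.88 billion.
After the change m₂ = (1 + 0.04) / (0.1584 + 0.04) ≈ 5.24194, so M₂ = 5.24194 × 4768 ≈ 24993.5699 billion.
ΔM = M₂ − M₁ = 24993.5699 − 19834.88 = 5158.6899 billion.

€5159 billion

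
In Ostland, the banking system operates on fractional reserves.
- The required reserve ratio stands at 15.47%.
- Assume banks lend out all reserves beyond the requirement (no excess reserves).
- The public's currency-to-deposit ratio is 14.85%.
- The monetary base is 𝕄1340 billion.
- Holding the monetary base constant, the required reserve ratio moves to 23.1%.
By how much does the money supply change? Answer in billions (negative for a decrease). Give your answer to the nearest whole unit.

Initially m₁ = (1 + 0.1485) / (0.1547 + 0.1485) ≈ 3.78793, so M₁ = 3.78793 × 1340 = 5075.8262 billion.
After the change m₂ = (1 + 0.1485) / (0.231 + 0.1485) ≈ 3.02635, so M₂ = 3.02635 × 1340 = 4055.309 billion.
ΔM = M₂ − M₁ = 4055.309 − 5075.8262 = -1020.5172 billion.

-1021 billion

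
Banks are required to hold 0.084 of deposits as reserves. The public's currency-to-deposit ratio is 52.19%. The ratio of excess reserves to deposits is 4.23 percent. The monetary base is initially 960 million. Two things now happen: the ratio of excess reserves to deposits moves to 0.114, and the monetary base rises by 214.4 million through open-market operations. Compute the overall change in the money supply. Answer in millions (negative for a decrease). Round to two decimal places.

228.76 million

Before: m₁ = (1 + 0.5219) / (0.084 + 0.0423 + 0.5219) ≈ 2.3478865, MB₁ = 960, so M₁ = 2.3478865 × 960 ≈ 2253.971 million.
After: m₂ = (1 + 0.5219) / (0.084 + 0.114 + 0.5219) ≈ 2.1140436, MB₂ = 960 + 214.4 = 1174.4, so M₂ = 2.1140436 × 1174.4 ≈ 2482.7328 million.
ΔM = M₂ − M₁ = 2482.7328 − 2253.971 = 228.7618 million.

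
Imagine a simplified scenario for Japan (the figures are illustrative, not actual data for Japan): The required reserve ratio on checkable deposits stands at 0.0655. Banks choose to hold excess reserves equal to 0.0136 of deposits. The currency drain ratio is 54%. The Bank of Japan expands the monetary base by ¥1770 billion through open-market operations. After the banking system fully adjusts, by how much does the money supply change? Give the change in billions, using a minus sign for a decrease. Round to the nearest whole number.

¥4403 billion

The money multiplier is m = (1 + c) / (rr + e + c) = (1 + 0.54) / (0.0655 + 0.0136 + 0.54) ≈ 2.48748.
The purchase adds 1770 billion of base, so ΔM = m × ΔMB = 2.48748 × (+1770) = 4402.8396 billion.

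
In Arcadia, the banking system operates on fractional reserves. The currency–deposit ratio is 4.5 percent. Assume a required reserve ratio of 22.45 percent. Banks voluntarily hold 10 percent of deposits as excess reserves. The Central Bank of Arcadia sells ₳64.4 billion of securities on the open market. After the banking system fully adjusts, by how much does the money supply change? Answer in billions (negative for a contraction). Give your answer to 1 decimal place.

The money multiplier is m = (1 + c) / (rr + e + c) = (1 + 0.045) / (0.2245 + 0.1 + 0.045) ≈ 2.8281.
The sale removes 64.4 billion of base, so ΔM = m × ΔMB = 2.8281 × (−64.4) ≈ -182.1296 billion.

-182.1 billion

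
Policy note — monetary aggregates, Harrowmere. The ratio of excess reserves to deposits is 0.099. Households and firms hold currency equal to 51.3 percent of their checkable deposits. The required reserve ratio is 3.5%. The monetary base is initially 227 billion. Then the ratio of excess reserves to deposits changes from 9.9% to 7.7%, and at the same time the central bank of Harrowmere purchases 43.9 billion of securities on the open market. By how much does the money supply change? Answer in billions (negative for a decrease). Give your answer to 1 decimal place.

125.0 billion

Before: m₁ = (1 + 0.513) / (0.035 + 0.099 + 0.513) ≈ 2.33849, MB₁ = 227, so M₁ = 2.33849 × 227 ≈ 530.8372 billion.
After: m₂ = (1 + 0.513) / (0.035 + 0.077 + 0.513) = 2.42080, MB₂ = 227 + 43.9 = 270.9, so M₂ = 2.42080 × 270.9 ≈ 655.7947 billion.
ΔM = M₂ − M₁ = 655.7947 − 530.8372 = 124.9575 billion.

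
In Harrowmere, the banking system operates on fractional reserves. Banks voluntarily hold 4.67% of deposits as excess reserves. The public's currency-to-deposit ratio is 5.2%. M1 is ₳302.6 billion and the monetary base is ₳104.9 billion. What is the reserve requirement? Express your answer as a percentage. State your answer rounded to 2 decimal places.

Using m = M/MB = 302.6/104.9 ≈ 2.884652. Since m = (1 + c)/(c + rr + e), the denominator satisfies c + rr + e = (1 + c)/m = (1 + 0.052) / 2.884652 ≈ 0.364689.
With c = 0.052 and e = 0.0467, the reserve requirement is 0.364689 − 0.052 − 0.0467 = 0.265989.

26.60%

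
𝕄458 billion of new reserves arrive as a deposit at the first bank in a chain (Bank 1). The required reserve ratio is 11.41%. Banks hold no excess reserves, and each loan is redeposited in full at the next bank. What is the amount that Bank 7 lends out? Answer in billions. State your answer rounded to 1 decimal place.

Each bank lends a fraction (1 − rr) = 0.8859 of the deposit it receives, so Bank 7 receives 458·0.8859^6 and lends 458·0.8859^7 ≈ 196.1365 billion.

𝕄196.1 billion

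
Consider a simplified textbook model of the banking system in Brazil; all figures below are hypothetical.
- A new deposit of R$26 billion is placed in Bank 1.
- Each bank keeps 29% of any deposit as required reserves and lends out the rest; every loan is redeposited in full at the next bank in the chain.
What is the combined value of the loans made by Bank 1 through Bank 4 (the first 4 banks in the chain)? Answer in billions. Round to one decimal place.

Bank i lends (1 − rr)^i of the original deposit: Bank 1 lends 26·0.7100 = 18.4600, Bank 2 lends 26·0.7100² = 13.1066, and so on.
Summing a geometric series: total = 26·[0.7100·(1 − 0.7100^4) / (1 − 0.7100)] ≈ 47.4793 billion.

R$47.5 billion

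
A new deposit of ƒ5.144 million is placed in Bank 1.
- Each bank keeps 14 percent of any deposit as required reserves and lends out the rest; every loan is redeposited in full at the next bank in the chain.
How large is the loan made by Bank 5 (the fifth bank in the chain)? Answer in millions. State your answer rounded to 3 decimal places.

Each bank lends a fraction (1 − rr) = 0.8600 of the deposit it receives, so Bank 5 receives 5.144·0.8600^4 and lends 5.144·0.8600^5 ≈ 2.4199 million.

ƒ2.420 million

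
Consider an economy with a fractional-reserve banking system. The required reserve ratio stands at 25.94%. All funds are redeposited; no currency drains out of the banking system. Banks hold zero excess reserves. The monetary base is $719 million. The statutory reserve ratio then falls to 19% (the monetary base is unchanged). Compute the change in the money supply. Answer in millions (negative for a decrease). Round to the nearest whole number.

Initially m₁ = 1 / (0.2594) ≈ 3.8551, so M₁ = 3.8551 × 719 = 2771.8169 million.
After the change m₂ = 1 / (0.19) ≈ 5.2632, so M₂ = 5.2632 × 719 = 3784.2408 million.
ΔM = M₂ − M₁ = 3784.2408 − 2771.8169 = 1012.4239 million.

$1012 million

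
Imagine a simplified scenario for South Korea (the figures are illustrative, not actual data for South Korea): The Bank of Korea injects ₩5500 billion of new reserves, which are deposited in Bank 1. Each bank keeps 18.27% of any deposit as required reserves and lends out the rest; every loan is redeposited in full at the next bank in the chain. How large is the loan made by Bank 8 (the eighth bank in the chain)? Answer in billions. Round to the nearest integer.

Each bank lends a fraction (1 − rr) = 0.8173 of the deposit it receives, so Bank 8 receives 5500·0.8173^7 and lends 5500·0.8173^8 ≈ 1095.0014 billion.

₩1095 billion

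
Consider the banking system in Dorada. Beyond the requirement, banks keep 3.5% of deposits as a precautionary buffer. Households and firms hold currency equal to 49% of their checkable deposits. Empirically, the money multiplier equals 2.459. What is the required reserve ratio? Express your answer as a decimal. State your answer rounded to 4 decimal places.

Using m = 2.459. Since m = (1 + c)/(c + rr + e), the denominator satisfies c + rr + e = (1 + c)/m = (1 + 0.49) / 2.459 ≈ 0.605937.
With c = 0.49 and e = 0.035, the required reserve ratio is 0.605937 − 0.49 − 0.035 = 0.080937.

0.0809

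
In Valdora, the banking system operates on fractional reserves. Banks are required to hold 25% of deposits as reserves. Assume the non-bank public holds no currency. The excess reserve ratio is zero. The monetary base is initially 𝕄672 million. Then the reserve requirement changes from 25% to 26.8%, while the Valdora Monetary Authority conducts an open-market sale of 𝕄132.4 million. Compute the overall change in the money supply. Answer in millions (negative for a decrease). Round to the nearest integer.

-675 million

Before: m₁ = 1 / (0.25) = 4, MB₁ = 672, so M₁ = 4 × 672 = 2688 million.
After: m₂ = 1 / (0.268) ≈ 3.7313, MB₂ = 672 − 132.4 = 539.6, so M₂ = 3.7313 × 539.6 ≈ 2013.4095 million.
ΔM = M₂ − M₁ = 2013.4095 − 2688 = -674.5905 million.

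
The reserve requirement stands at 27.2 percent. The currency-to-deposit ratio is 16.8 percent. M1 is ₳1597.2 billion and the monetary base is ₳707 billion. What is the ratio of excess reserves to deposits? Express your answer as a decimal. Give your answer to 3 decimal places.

0.077

Using m = M/MB = 1597.2/707 ≈ 2.259123. Since m = (1 + c)/(c + rr + e), the denominator satisfies c + rr + e = (1 + c)/m = (1 + 0.168) / 2.259123 ≈ 0.517015.
With c = 0.168 and rr = 0.272, the ratio of excess reserves to deposits is 0.517015 − 0.168 − 0.272 = 0.077015.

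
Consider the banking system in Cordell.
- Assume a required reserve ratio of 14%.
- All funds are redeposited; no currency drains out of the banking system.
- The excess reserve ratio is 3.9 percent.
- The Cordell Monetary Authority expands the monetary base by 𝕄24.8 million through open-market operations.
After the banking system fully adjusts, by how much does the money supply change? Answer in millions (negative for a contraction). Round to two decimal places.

𝕄138.55 million

The money multiplier is m = 1 / (rr + e) = 1 / (0.14 + 0.039) ≈ 5.58659.
The purchase adds 24.8 million of base, so ΔM = m × ΔMB = 5.58659 × (+24.8) ≈ 138.5474 million.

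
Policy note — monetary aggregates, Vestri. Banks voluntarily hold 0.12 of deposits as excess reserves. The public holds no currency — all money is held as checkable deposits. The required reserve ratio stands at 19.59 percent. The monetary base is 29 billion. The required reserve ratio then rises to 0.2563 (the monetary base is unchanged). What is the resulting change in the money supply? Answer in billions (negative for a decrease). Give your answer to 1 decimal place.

Initially m₁ = 1 / (0.1959 + 0.12) ≈ 3.1656, so M₁ = 3.1656 × 29 = 91.8024 billion.
After the change m₂ = 1 / (0.2563 + 0.12) ≈ 2.6575, so M₂ = 2.6575 × 29 = 77.0675 billion.
ΔM = M₂ − M₁ = 77.0675 − 91.8024 = -14.7349 billion.

-14.7 billion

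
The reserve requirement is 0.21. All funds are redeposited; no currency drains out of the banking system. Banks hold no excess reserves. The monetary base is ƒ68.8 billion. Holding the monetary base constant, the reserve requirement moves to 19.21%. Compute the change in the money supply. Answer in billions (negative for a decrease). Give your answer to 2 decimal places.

ƒ30.53 billion

Initially m₁ = 1 / (0.21) ≈ 4.76190, so M₁ = 4.76190 × 68.8 ≈ 327.6187 billion.
After the change m₂ = 1 / (0.1921) ≈ 5.20562, so M₂ = 5.20562 × 68.8 ≈ 358.1467 billion.
ΔM = M₂ − M₁ = 358.1467 − 327.6187 = 30.528 billion.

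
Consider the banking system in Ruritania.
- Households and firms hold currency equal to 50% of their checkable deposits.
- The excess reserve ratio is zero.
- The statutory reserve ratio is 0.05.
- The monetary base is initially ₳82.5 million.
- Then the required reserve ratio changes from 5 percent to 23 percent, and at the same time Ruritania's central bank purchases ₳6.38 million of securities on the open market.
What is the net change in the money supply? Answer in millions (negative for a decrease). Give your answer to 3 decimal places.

Before: m₁ = (1 + 0.5) / (0.05 + 0.5) ≈ 2.727273, MB₁ = 82.5, so M₁ = 2.727273 × 82.5 ≈ 225 million.
After: m₂ = (1 + 0.5) / (0.23 + 0.5) ≈ 2.054795, MB₂ = 82.5 + 6.38 = 88.88, so M₂ = 2.054795 × 88.88 ≈ 182.6302 million.
ΔM = M₂ − M₁ = 182.6302 − 225 = -42.3698 million.

-42.370 million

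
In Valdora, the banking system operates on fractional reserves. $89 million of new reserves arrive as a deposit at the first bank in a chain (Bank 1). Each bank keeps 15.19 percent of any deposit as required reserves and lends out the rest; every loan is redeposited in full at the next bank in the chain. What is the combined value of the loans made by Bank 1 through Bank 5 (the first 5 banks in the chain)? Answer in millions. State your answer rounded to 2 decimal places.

$278.88 million

Bank i lends (1 − rr)^i of the original deposit: Bank 1 lends 89·0.8481 = 75.4809, Bank 2 lends 89·0.8481² ≈ 64.0154, and so on.
Summing a geometric series: total = 89·[0.8481·(1 − 0.8481^5) / (1 − 0.8481)] ≈ 278.8826 million.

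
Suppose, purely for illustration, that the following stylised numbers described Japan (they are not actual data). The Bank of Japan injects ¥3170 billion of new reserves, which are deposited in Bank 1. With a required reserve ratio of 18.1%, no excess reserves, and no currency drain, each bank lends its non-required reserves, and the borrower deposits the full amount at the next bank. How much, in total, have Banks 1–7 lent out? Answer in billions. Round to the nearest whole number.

Bank i lends (1 − rr)^i of the original deposit: Bank 1 lends 3170·0.8190 = 2596.2300, Bank 2 lends 3170·0.8190² ≈ 2126.3124, and so on.
Summing a geometric series: total = 3170·[0.8190·(1 − 0.8190^7) / (1 − 0.8190)] ≈ 10798.5210 billion.

¥10799 billion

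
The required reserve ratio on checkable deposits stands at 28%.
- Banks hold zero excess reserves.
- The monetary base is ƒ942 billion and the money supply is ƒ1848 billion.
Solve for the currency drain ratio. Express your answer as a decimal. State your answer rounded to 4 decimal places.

Using m = M/MB = 1848/942 ≈ 1.961783. From m = (1 + c)/(c + rr + e), rearranging gives 1 + c = m·(c + rr + e), so c·(1 − m) = m·(rr + e) − 1.
Hence c = [m·(rr + e) − 1]/(1 − m) = [1.961783 × (0.28 + 0) − 1] / (1 − 1.961783) ≈ 0.468610.

0.4686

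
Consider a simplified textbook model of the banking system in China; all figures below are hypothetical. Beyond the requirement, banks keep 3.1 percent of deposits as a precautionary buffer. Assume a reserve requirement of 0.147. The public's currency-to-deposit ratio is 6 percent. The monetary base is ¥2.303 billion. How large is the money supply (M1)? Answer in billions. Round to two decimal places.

The money multiplier is m = (1 + c) / (rr + e + c) = (1 + 0.06) / (0.147 + 0.031 + 0.06) ≈ 4.4538.
So M = m × MB = 4.4538 × 2.303 ≈ 10.2571 billion.

¥10.26 billion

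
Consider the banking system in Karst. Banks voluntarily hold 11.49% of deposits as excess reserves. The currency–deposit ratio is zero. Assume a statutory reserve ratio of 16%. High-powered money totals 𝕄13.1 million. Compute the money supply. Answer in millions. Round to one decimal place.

The money multiplier is m = 1 / (rr + e) = 1 / (0.16 + 0.1149) ≈ 3.6377.
So M = m × MB = 3.6377 × 13.1 ≈ 47.6539 million.

𝕄47.7 million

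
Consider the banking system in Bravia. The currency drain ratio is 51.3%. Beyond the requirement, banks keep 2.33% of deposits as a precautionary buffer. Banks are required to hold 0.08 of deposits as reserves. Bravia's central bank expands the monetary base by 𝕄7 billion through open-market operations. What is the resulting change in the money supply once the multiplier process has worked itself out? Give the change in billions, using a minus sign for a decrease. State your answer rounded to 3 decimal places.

The money multiplier is m = (1 + c) / (rr + e + c) = (1 + 0.513) / (0.08 + 0.0233 + 0.513) ≈ 2.45497.
The purchase adds 7 billion of base, so ΔM = m × ΔMB = 2.45497 × (+7) ≈ 17.1848 billion.

𝕄17.185 billion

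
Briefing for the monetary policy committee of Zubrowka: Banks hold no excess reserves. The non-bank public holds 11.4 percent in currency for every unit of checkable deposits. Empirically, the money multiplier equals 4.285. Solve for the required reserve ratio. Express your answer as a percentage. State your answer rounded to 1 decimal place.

Using m = 4.285. Since m = (1 + c)/(c + rr + e), the denominator satisfies c + rr + e = (1 + c)/m = (1 + 0.114) / 4.285 ≈ 0.259977.
With c = 0.114 and e = 0, the required reserve ratio is 0.259977 − 0.114 − 0 = 0.145977.

14.6%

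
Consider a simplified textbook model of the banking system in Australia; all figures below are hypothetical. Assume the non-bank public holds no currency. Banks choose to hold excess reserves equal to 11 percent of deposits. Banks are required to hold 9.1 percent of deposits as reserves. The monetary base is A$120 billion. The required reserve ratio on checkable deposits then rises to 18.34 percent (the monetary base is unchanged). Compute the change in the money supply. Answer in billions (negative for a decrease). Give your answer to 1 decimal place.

-188.0 billion

Initially m₁ = 1 / (0.091 + 0.11) ≈ 4.97512, so M₁ = 4.97512 × 120 = 597.0144 billion.
After the change m₂ = 1 / (0.1834 + 0.11) ≈ 3.40832, so M₂ = 3.40832 × 120 = 408.9984 billion.
ΔM = M₂ − M₁ = 408.9984 − 597.0144 = -188.016 billion.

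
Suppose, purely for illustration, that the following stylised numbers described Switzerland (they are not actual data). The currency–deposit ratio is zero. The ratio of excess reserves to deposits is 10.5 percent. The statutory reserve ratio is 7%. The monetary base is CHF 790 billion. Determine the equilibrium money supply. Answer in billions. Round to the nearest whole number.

The money multiplier is m = 1 / (rr + e) = 1 / (0.07 + 0.105) ≈ 5.7143.
So M = m × MB = 5.7143 × 790 = 4514.297 billion.

CHF 4514 billion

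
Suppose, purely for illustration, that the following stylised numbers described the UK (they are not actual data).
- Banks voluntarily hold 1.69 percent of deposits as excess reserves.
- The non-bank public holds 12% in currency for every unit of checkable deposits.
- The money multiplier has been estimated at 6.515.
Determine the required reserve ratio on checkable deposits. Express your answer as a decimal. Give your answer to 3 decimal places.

0.035

Using m = 6.515. Since m = (1 + c)/(c + rr + e), the denominator satisfies c + rr + e = (1 + c)/m = (1 + 0.12) / 6.515 ≈ 0.171911.
With c = 0.12 and e = 0.0169, the required reserve ratio on checkable deposits is 0.171911 − 0.12 − 0.0169 = 0.035011.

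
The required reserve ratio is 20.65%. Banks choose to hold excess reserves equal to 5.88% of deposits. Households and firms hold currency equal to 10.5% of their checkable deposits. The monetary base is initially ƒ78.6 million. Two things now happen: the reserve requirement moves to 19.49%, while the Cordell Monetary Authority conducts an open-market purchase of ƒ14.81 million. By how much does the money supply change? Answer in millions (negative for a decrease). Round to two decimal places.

ƒ53.21 million

Before: m₁ = (1 + 0.105) / (0.2065 + 0.0588 + 0.105) ≈ 2.98407, MB₁ = 78.6, so M₁ = 2.98407 × 78.6 ≈ 234.5479 million.
After: m₂ = (1 + 0.105) / (0.1949 + 0.0588 + 0.105) ≈ 3.08057, MB₂ = 78.6 + 14.81 = 93.41, so M₂ = 3.08057 × 93.41 ≈ 287.756 million.
ΔM = M₂ − M₁ = 287.756 − 234.5479 = 53.2081 million.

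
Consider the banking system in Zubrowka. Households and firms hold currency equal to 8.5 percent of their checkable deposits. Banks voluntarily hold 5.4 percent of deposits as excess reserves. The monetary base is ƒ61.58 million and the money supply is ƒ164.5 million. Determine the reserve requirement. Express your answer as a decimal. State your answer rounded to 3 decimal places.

0.267

Using m = M/MB = 164.5/61.58 ≈ 2.671322. Since m = (1 + c)/(c + rr + e), the denominator satisfies c + rr + e = (1 + c)/m = (1 + 0.085) / 2.671322 ≈ 0.406166.
With c = 0.085 and e = 0.054, the reserve requirement is 0.406166 − 0.085 − 0.054 = 0.267166.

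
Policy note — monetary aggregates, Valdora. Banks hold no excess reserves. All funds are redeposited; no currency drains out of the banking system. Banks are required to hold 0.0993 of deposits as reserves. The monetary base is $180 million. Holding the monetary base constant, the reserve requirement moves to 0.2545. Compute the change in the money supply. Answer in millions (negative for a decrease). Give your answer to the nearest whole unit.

Initially m₁ = 1 / (0.0993) ≈ 10.0705, so M₁ = 10.0705 × 180 = 1812.69 million.
After the change m₂ = 1 / (0.2545) ≈ 3.9293, so M₂ = 3.9293 × 180 = 707.274 million.
ΔM = M₂ − M₁ = 707.274 − 1812.69 = -1105.416 million.

-1105 million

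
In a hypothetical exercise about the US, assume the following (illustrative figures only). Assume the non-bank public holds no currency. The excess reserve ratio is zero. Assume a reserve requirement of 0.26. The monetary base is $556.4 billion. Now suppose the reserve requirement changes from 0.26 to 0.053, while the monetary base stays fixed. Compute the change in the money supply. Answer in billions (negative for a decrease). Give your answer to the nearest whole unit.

Initially m₁ = 1 / (0.26) ≈ 3.8462, so M₁ = 3.8462 × 556.4 ≈ 2140.0257 billion.
After the change m₂ = 1 / (0.053) ≈ 18.8679, so M₂ = 18.8679 × 556.4 ≈ 10498.0996 billion.
ΔM = M₂ − M₁ = 10498.0996 − 2140.0257 = 8358.0739 billion.

$8358 billion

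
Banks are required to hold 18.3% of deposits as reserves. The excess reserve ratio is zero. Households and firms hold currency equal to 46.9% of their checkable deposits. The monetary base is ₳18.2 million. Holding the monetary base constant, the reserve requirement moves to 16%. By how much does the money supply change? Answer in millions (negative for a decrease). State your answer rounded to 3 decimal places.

₳1.499 million

Initially m₁ = (1 + 0.469) / (0.183 + 0.469) ≈ 2.253067, so M₁ = 2.253067 × 18.2 ≈ 41.0058 million.
After the change m₂ = (1 + 0.469) / (0.16 + 0.469) ≈ 2.335453, so M₂ = 2.335453 × 18.2 ≈ 42.5052 million.
ΔM = M₂ − M₁ = 42.5052 − 41.0058 = 1.4994 million.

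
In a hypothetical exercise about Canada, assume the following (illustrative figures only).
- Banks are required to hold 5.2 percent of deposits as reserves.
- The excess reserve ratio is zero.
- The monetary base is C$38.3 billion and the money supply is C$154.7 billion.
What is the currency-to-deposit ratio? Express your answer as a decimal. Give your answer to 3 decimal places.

0.260

Using m = M/MB = 154.7/38.3 ≈ 4.039164. From m = (1 + c)/(c + rr + e), rearranging gives 1 + c = m·(c + rr + e), so c·(1 − m) = m·(rr + e) − 1.
Hence c = [m·(rr + e) − 1]/(1 − m) = [4.039164 × (0.052 + 0) − 1] / (1 − 4.039164) ≈ 0.259928.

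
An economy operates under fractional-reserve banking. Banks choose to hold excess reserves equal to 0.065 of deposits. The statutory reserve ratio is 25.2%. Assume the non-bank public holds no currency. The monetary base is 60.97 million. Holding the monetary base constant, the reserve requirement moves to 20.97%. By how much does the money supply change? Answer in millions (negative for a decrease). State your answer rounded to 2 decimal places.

29.62 million

Initially m₁ = 1 / (0.252 + 0.065) ≈ 3.15457, so M₁ = 3.15457 × 60.97 ≈ 192.3341 million.
After the change m₂ = 1 / (0.2097 + 0.065) ≈ 3.64033, so M₂ = 3.64033 × 60.97 ≈ 221.9509 million.
ΔM = M₂ − M₁ = 221.9509 − 192.3341 = 29.6168 million.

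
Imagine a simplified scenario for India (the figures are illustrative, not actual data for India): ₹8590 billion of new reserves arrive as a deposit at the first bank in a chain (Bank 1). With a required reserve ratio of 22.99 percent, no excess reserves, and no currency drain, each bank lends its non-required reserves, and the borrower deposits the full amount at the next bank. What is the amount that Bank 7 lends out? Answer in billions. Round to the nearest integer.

₹1380 billion

Each bank lends a fraction (1 − rr) = 0.7701 of the deposit it receives, so Bank 7 receives 8590·0.7701^6 and lends 8590·0.7701^7 ≈ 1379.8219 billion.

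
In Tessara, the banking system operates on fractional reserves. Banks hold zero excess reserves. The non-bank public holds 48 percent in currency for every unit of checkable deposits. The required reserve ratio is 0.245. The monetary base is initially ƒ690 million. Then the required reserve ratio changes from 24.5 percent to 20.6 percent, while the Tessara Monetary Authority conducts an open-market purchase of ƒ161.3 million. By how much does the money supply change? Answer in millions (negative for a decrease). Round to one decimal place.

ƒ428.1 million

Before: m₁ = (1 + 0.48) / (0.245 + 0.48) ≈ 2.04138, MB₁ = 690, so M₁ = 2.04138 × 690 = 1408.5522 million.
After: m₂ = (1 + 0.48) / (0.206 + 0.48) ≈ 2.15743, MB₂ = 690 + 161.3 = 851.3, so M₂ = 2.15743 × 851.3 ≈ 1836.6202 million.
ΔM = M₂ − M₁ = 1836.6202 − 1408.5522 = 428.068 million.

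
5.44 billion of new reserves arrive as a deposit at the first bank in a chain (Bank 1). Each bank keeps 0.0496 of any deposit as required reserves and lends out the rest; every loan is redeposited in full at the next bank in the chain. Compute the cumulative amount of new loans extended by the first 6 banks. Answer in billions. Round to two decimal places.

Bank i lends (1 − rr)^i of the original deposit: Bank 1 lends 5.44·0.9504 ≈ 5.1702, Bank 2 lends 5.44·0.9504² ≈ 4.9137, and so on.
Summing a geometric series: total = 5.44·[0.9504·(1 − 0.9504^6) / (1 − 0.9504)] ≈ 27.4196 billion.

27.42 billion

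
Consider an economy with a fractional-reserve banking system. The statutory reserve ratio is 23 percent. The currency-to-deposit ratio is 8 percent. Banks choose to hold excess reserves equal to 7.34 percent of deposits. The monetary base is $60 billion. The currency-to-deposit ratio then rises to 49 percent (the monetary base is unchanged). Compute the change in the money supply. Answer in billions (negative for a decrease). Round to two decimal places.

-56.33 billion

Initially m₁ = (1 + 0.08) / (0.23 + 0.0734 + 0.08) ≈ 2.81690, so M₁ = 2.81690 × 60 = 169.014 billion.
After the change m₂ = (1 + 0.49) / (0.23 + 0.0734 + 0.49) ≈ 1.87799, so M₂ = 1.87799 × 60 = 112.6794 billion.
ΔM = M₂ − M₁ = 112.6794 − 169.014 = -56.3346 billion.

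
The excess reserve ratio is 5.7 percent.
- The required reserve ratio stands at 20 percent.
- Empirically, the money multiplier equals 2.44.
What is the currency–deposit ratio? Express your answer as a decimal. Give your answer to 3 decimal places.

0.259

Using m = 2.44. From m = (1 + c)/(c + rr + e), rearranging gives 1 + c = m·(c + rr + e), so c·(1 − m) = m·(rr + e) − 1.
Hence c = [m·(rr + e) − 1]/(1 − m) = [2.44 × (0.2 + 0.057) − 1] / (1 − 2.44) ≈ 0.258972.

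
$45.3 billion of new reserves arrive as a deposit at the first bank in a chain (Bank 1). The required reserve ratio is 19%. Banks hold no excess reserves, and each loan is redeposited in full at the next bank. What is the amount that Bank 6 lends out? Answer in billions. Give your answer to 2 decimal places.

$12.79 billion

Each bank lends a fraction (1 − rr) = 0.8100 of the deposit it receives, so Bank 6 receives 45.3·0.8100^5 and lends 45.3·0.8100^6 ≈ 12.7941 billion.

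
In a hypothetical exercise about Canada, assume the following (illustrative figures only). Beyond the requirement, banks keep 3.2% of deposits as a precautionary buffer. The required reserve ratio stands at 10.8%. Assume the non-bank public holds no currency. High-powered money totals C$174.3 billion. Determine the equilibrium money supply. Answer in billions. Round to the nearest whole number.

C$1245 billion

The money multiplier is m = 1 / (rr + e) = 1 / (0.108 + 0.032) ≈ 7.1429.
So M = m × MB = 7.1429 × 174.3 ≈ 1245.0075 billion.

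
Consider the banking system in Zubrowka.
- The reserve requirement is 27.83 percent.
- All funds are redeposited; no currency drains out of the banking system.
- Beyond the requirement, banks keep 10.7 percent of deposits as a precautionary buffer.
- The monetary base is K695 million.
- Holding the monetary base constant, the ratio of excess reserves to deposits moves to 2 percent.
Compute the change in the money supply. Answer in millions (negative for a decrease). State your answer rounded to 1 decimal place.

K526.1 million

Initially m₁ = 1 / (0.2783 + 0.107) ≈ 2.59538, so M₁ = 2.59538 × 695 = 1803.7891 million.
After the change m₂ = 1 / (0.2783 + 0.02) ≈ 3.35233, so M₂ = 3.35233 × 695 ≈ 2329.8693 million.
ΔM = M₂ − M₁ = 2329.8693 − 1803.7891 = 526.0802 million.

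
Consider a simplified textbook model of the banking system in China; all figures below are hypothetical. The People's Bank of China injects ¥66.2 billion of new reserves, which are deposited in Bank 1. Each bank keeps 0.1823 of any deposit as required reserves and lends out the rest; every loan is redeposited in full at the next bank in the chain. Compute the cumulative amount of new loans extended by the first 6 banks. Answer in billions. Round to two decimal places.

Bank i lends (1 − rr)^i of the original deposit: Bank 1 lends 66.2·0.8177 ≈ 54.1317, Bank 2 lends 66.2·0.8177² ≈ 44.2635, and so on.
Summing a geometric series: total = 66.2·[0.8177·(1 − 0.8177^6) / (1 − 0.8177)] ≈ 208.1752 billion.

¥208.18 billion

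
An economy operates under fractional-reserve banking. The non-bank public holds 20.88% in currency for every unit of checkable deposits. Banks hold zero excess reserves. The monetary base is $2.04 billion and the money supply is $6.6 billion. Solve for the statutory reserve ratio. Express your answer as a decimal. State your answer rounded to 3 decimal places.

Using m = M/MB = 6.6/2.04 ≈ 3.235294. Since m = (1 + c)/(c + rr + e), the denominator satisfies c + rr + e = (1 + c)/m = (1 + 0.2088) / 3.235294 ≈ 0.373629.
With c = 0.2088 and e = 0, the statutory reserve ratio is 0.373629 − 0.2088 − 0 = 0.164829.

0.165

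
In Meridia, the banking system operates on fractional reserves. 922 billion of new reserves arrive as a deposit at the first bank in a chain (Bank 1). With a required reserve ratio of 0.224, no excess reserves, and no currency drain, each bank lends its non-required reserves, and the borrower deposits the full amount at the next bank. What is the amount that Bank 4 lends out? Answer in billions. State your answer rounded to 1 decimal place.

Each bank lends a fraction (1 − rr) = 0.7760 of the deposit it receives, so Bank 4 receives 922·0.7760^3 and lends 922·0.7760^4 ≈ 334.3319 billion.

334.3 billion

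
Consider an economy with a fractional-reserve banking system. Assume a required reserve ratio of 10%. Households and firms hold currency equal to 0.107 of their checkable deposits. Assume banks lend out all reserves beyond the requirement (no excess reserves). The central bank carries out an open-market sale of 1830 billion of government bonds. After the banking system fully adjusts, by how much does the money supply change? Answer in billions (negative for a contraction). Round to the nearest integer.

-9787 billion

The money multiplier is m = (1 + c) / (rr + c) = (1 + 0.107) / (0.1 + 0.107) ≈ 5.34783.
The sale removes 1830 billion of base, so ΔM = m × ΔMB = 5.34783 × (−1830) = -9786.5289 billion.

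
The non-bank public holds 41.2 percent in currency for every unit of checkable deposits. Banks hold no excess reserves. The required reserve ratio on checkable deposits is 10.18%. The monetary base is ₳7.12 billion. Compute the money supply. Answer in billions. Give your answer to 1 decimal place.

The money multiplier is m = (1 + c) / (rr + c) = (1 + 0.412) / (0.1018 + 0.412) ≈ 2.7482.
So M = m × MB = 2.7482 × 7.12 ≈ 19.5672 billion.

₳19.6 billion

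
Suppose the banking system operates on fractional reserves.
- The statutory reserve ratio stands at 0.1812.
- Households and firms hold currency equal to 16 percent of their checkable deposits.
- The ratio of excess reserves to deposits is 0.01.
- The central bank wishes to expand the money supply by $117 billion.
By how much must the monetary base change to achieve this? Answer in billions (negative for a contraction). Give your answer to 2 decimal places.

The money multiplier is m = (1 + c) / (rr + e + c) = (1 + 0.16) / (0.1812 + 0.01 + 0.16) ≈ 3.302961.
ΔMB = ΔM / m = (+117) / 3.302961 ≈ 35.4228 billion.

$35.42 billion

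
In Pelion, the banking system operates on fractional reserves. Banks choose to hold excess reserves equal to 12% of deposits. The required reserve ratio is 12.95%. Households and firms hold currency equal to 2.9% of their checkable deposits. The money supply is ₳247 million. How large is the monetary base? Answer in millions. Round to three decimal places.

₳66.851 million

The money multiplier is m = (1 + c) / (rr + e + c) = (1 + 0.029) / (0.1295 + 0.12 + 0.029) ≈ 3.6947935.
MB = M / m = 247 / 3.6947935 ≈ 66.8508 million.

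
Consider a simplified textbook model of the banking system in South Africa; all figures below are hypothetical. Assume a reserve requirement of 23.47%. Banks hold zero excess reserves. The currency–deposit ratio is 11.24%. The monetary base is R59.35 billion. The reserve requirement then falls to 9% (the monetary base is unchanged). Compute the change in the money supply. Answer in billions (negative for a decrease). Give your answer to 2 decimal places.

Initially m₁ = (1 + 0.1124) / (0.2347 + 0.1124) ≈ 3.20484, so M₁ = 3.20484 × 59.35 ≈ 190.2073 billion.
After the change m₂ = (1 + 0.1124) / (0.09 + 0.1124) ≈ 5.49605, so M₂ = 5.49605 × 59.35 ≈ 326.1906 billion.
ΔM = M₂ − M₁ = 326.1906 − 190.2073 = 135.9833 billion.

R135.98 billion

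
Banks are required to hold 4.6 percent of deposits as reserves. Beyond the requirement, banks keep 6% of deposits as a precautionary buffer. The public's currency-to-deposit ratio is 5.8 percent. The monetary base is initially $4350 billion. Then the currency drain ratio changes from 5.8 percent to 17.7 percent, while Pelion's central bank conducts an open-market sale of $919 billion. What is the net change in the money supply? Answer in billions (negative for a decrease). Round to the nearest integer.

-13793 billion

Before: m₁ = (1 + 0.058) / (0.046 + 0.06 + 0.058) ≈ 6.45122, MB₁ = 4350, so M₁ = 6.45122 × 4350 = 28062.807 billion.
After: m₂ = (1 + 0.177) / (0.046 + 0.06 + 0.177) ≈ 4.15901, MB₂ = 4350 − 919 = 3431, so M₂ = 4.15901 × 3431 ≈ 14269.5633 billion.
ΔM = M₂ − M₁ = 14269.5633 − 28062.807 = -13793.2437 billion.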